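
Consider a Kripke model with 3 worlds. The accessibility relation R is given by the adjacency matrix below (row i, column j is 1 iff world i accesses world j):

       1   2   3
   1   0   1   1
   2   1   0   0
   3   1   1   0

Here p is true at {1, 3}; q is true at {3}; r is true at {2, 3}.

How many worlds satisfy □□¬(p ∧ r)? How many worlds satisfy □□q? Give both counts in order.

1 and 0

For □□¬(p ∧ r):
1: successors {2, 3}; □¬(p ∧ r) there: 2:T, 3:T. ✓
2: successors {1}; □¬(p ∧ r) there: 1:F. ✗
3: successors {1, 2}; □¬(p ∧ r) there: 1:F, 2:T. ✗
— 1 world.
For □□q:
1: successors {2, 3}; □q there: 2:F, 3:F. ✗
2: successors {1}; □q there: 1:F. ✗
3: successors {1, 2}; □q there: 1:F, 2:F. ✗
— 0 worlds.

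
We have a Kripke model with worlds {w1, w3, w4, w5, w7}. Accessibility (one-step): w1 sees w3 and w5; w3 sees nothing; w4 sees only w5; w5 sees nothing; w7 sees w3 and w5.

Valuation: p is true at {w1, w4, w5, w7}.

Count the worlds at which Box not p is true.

2

w1: successors {w3, w5}; not p there: w3:T, w5:F. ✗
w3: no successors, so Box not p holds vacuously. ✓
w4: successors {w5}; not p there: w5:F. ✗
w5: no successors, so Box not p holds vacuously. ✓
w7: successors {w3, w5}; not p there: w3:T, w5:F. ✗
Satisfying worlds: {w3, w5}.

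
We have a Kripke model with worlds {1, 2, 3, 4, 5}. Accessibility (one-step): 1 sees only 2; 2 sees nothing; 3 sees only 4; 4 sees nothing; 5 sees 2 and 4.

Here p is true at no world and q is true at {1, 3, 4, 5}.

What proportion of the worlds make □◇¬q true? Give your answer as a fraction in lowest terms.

2/5

1: successors {2}; ◇¬q there: 2:F. ✗
2: no successors, so □◇¬q holds vacuously. ✓
3: successors {4}; ◇¬q there: 4:F. ✗
4: no successors, so □◇¬q holds vacuously. ✓
5: successors {2, 4}; ◇¬q there: 2:F, 4:F. ✗
That's 2 of 5 worlds, so 2/5.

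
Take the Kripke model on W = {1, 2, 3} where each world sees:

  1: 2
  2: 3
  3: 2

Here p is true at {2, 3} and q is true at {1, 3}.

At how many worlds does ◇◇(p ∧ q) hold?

2

1: successors {2}; ◇(p ∧ q) there: 2:T. ✓
2: successors {3}; ◇(p ∧ q) there: 3:F. ✗
3: successors {2}; ◇(p ∧ q) there: 2:T. ✓
Satisfying worlds: {1, 3}.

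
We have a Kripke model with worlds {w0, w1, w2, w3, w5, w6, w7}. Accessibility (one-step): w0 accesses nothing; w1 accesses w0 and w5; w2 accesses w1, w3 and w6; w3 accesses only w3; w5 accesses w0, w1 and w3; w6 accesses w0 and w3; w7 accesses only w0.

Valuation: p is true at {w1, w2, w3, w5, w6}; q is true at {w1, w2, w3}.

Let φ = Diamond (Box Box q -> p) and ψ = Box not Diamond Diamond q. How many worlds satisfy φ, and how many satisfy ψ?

For Diamond (Box Box q -> p):
w0: no successors, so Diamond (Box Box q -> p) fails. ✗
w1: successors {w0, w5}; Box Box q -> p there: w0:F, w5:T. ✓
w2: successors {w1, w3, w6}; Box Box q -> p there: w1:T, w3:T, w6:T. ✓
w3: successors {w3}; Box Box q -> p there: w3:T. ✓
w5: successors {w0, w1, w3}; Box Box q -> p there: w0:F, w1:T, w3:T. ✓
w6: successors {w0, w3}; Box Box q -> p there: w0:F, w3:T. ✓
w7: successors {w0}; Box Box q -> p there: w0:F. ✗
— 5 worlds.
For Box not Diamond Diamond q:
w0: no successors, so Box not Diamond Diamond q holds vacuously. ✓
w1: successors {w0, w5}; not Diamond Diamond q there: w0:T, w5:F. ✗
w2: successors {w1, w3, w6}; not Diamond Diamond q there: w1:F, w3:F, w6:F. ✗
w3: successors {w3}; not Diamond Diamond q there: w3:F. ✗
w5: successors {w0, w1, w3}; not Diamond Diamond q there: w0:T, w1:F, w3:F. ✗
w6: successors {w0, w3}; not Diamond Diamond q there: w0:T, w3:F. ✗
w7: successors {w0}; not Diamond Diamond q there: w0:T. ✓
— 2 worlds.

5 and 2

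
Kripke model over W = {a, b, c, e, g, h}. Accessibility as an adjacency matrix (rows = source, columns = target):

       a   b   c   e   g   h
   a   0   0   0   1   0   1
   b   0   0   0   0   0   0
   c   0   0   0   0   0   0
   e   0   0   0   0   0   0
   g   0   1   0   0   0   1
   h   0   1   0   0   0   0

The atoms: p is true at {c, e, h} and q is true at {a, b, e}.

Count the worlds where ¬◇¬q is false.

a: ◇¬q is T. ✗
b: ◇¬q is F. ✓
c: ◇¬q is F. ✓
e: ◇¬q is F. ✓
g: ◇¬q is T. ✗
h: ◇¬q is F. ✓
Satisfying worlds: {b, c, e, h}.
So ¬◇¬q fails at the other 2 worlds.

2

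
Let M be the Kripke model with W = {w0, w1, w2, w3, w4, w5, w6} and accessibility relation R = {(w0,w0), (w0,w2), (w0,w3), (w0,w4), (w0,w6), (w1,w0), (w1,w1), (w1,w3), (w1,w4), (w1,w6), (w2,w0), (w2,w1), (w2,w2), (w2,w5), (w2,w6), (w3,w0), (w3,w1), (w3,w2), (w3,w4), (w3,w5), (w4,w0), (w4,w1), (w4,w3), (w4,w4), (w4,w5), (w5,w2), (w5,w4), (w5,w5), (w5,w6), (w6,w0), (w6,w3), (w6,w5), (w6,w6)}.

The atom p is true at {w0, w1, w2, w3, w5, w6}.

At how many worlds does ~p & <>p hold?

w0: ~p is F, <>p is T. ✗
w1: ~p is F, <>p is T. ✗
w2: ~p is F, <>p is T. ✗
w3: ~p is F, <>p is T. ✗
w4: ~p is T, <>p is T. ✓
w5: ~p is F, <>p is T. ✗
w6: ~p is F, <>p is T. ✗
Satisfying worlds: {w4}.

1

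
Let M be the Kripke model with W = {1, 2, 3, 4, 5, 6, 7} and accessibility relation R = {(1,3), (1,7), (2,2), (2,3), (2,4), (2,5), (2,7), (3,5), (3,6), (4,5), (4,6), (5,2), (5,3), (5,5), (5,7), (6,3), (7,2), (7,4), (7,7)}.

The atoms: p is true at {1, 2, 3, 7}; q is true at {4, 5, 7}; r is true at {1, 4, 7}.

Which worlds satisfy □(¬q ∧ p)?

1: successors {3, 7}; ¬q ∧ p there: 3:T, 7:F. ✗
2: successors {2, 3, 4, 5, 7}; ¬q ∧ p there: 2:T, 3:T, 4:F, 5:F, 7:F. ✗
3: successors {5, 6}; ¬q ∧ p there: 5:F, 6:F. ✗
4: successors {5, 6}; ¬q ∧ p there: 5:F, 6:F. ✗
5: successors {2, 3, 5, 7}; ¬q ∧ p there: 2:T, 3:T, 5:F, 7:F. ✗
6: successors {3}; ¬q ∧ p there: 3:T. ✓
7: successors {2, 4, 7}; ¬q ∧ p there: 2:T, 4:F, 7:F. ✗

{6}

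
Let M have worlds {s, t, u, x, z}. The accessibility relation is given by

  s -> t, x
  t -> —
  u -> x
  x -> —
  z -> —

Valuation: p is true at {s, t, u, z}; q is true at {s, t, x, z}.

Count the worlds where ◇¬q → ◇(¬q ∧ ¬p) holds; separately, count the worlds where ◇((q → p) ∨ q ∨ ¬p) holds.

5 and 2

For ◇¬q → ◇(¬q ∧ ¬p):
s: ◇¬q is F, ◇(¬q ∧ ¬p) is F. ✓
t: ◇¬q is F, ◇(¬q ∧ ¬p) is F. ✓
u: ◇¬q is F, ◇(¬q ∧ ¬p) is F. ✓
x: ◇¬q is F, ◇(¬q ∧ ¬p) is F. ✓
z: ◇¬q is F, ◇(¬q ∧ ¬p) is F. ✓
— 5 worlds.
For ◇((q → p) ∨ q ∨ ¬p):
s: successors {t, x}; (q → p) ∨ q ∨ ¬p there: t:T, x:T. ✓
t: no successors, so ◇((q → p) ∨ q ∨ ¬p) fails. ✗
u: successors {x}; (q → p) ∨ q ∨ ¬p there: x:T. ✓
x: no successors, so ◇((q → p) ∨ q ∨ ¬p) fails. ✗
z: no successors, so ◇((q → p) ∨ q ∨ ¬p) fails. ✗
— 2 worlds.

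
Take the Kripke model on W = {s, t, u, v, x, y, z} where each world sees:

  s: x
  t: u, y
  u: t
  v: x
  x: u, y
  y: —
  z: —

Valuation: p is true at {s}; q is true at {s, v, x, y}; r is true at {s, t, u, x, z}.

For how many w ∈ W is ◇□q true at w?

s: successors {x}; □q there: x:F. ✗
t: successors {u, y}; □q there: u:F, y:T. ✓
u: successors {t}; □q there: t:F. ✗
v: successors {x}; □q there: x:F. ✗
x: successors {u, y}; □q there: u:F, y:T. ✓
y: no successors, so ◇□q fails. ✗
z: no successors, so ◇□q fails. ✗
Satisfying worlds: {t, x}.

2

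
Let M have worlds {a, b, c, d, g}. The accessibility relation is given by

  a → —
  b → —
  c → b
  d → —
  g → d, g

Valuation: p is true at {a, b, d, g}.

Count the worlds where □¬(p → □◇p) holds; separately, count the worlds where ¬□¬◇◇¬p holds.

For □¬(p → □◇p):
a: no successors, so □¬(p → □◇p) holds vacuously. ✓
b: no successors, so □¬(p → □◇p) holds vacuously. ✓
c: successors {b}; ¬(p → □◇p) there: b:F. ✗
d: no successors, so □¬(p → □◇p) holds vacuously. ✓
g: successors {d, g}; ¬(p → □◇p) there: d:F, g:T. ✗
— 3 worlds.
For ¬□¬◇◇¬p:
a: □¬◇◇¬p is T. ✗
b: □¬◇◇¬p is T. ✗
c: □¬◇◇¬p is T. ✗
d: □¬◇◇¬p is T. ✗
g: □¬◇◇¬p is T. ✗
— 0 worlds.

3 and 0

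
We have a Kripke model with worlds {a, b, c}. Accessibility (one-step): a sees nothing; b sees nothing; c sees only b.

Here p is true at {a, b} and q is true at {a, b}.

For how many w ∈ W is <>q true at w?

a: no successors, so <>q fails. ✗
b: no successors, so <>q fails. ✗
c: successors {b}; q there: b:T. ✓
Satisfying worlds: {c}.

1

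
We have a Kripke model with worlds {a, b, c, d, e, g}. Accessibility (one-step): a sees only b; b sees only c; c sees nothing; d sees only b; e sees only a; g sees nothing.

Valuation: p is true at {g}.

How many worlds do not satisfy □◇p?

a: successors {b}; ◇p there: b:F. ✗
b: successors {c}; ◇p there: c:F. ✗
c: no successors, so □◇p holds vacuously. ✓
d: successors {b}; ◇p there: b:F. ✗
e: successors {a}; ◇p there: a:F. ✗
g: no successors, so □◇p holds vacuously. ✓
Satisfying worlds: {c, g}.
So □◇p fails at the other 4 worlds.

4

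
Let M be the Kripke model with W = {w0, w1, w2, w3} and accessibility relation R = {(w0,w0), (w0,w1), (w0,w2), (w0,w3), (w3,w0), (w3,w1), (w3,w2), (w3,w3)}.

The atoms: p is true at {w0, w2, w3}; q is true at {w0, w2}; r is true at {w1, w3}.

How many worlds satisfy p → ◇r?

3

w0: p is T, ◇r is T. ✓
w1: p is F, ◇r is F. ✓
w2: p is T, ◇r is F. ✗
w3: p is T, ◇r is T. ✓
Satisfying worlds: {w0, w1, w3}.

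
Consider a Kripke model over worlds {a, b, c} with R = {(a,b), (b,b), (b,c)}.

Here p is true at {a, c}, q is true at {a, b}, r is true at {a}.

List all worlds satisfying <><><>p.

{a, b}

a: successors {b}; <><>p there: b:T. ✓
b: successors {b, c}; <><>p there: b:T, c:F. ✓
c: no successors, so <><><>p fails. ✗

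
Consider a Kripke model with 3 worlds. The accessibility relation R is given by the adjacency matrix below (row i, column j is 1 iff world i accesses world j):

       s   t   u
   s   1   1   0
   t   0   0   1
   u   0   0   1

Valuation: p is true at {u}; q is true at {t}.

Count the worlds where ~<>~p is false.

1

s: <>~p is T. ✗
t: <>~p is F. ✓
u: <>~p is F. ✓
Satisfying worlds: {t, u}.
So ~<>~p fails at the other 1 world.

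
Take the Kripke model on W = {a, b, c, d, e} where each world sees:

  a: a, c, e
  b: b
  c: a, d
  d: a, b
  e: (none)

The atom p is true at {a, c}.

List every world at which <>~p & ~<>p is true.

a: <>~p is T, ~<>p is F. ✗
b: <>~p is T, ~<>p is T. ✓
c: <>~p is T, ~<>p is F. ✗
d: <>~p is T, ~<>p is F. ✗
e: <>~p is F, ~<>p is T. ✗

{b}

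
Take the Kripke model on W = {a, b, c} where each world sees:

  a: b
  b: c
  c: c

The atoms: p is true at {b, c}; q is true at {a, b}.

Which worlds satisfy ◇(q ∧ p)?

a: successors {b}; q ∧ p there: b:T. ✓
b: successors {c}; q ∧ p there: c:F. ✗
c: successors {c}; q ∧ p there: c:F. ✗

{a}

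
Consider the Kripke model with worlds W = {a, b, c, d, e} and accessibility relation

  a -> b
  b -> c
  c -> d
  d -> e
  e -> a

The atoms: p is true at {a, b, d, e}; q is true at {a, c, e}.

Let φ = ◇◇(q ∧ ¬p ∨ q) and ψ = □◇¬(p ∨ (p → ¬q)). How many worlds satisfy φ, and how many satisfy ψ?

3 and 0

For ◇◇(q ∧ ¬p ∨ q):
a: successors {b}; ◇(q ∧ ¬p ∨ q) there: b:T. ✓
b: successors {c}; ◇(q ∧ ¬p ∨ q) there: c:F. ✗
c: successors {d}; ◇(q ∧ ¬p ∨ q) there: d:T. ✓
d: successors {e}; ◇(q ∧ ¬p ∨ q) there: e:T. ✓
e: successors {a}; ◇(q ∧ ¬p ∨ q) there: a:F. ✗
— 3 worlds.
For □◇¬(p ∨ (p → ¬q)):
a: successors {b}; ◇¬(p ∨ (p → ¬q)) there: b:F. ✗
b: successors {c}; ◇¬(p ∨ (p → ¬q)) there: c:F. ✗
c: successors {d}; ◇¬(p ∨ (p → ¬q)) there: d:F. ✗
d: successors {e}; ◇¬(p ∨ (p → ¬q)) there: e:F. ✗
e: successors {a}; ◇¬(p ∨ (p → ¬q)) there: a:F. ✗
— 0 worlds.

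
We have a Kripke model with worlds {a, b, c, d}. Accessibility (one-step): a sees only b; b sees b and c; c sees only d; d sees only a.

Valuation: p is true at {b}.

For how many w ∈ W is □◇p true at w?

2

a: successors {b}; ◇p there: b:T. ✓
b: successors {b, c}; ◇p there: b:T, c:F. ✗
c: successors {d}; ◇p there: d:F. ✗
d: successors {a}; ◇p there: a:T. ✓
Satisfying worlds: {a, d}.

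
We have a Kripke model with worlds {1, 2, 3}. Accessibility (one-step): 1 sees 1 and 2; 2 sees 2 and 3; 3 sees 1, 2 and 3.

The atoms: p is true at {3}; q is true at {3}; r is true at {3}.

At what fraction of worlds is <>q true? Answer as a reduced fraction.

1: successors {1, 2}; q there: 1:F, 2:F. ✗
2: successors {2, 3}; q there: 2:F, 3:T. ✓
3: successors {1, 2, 3}; q there: 1:F, 2:F, 3:T. ✓
That's 2 of 3 worlds, so 2/3.

2/3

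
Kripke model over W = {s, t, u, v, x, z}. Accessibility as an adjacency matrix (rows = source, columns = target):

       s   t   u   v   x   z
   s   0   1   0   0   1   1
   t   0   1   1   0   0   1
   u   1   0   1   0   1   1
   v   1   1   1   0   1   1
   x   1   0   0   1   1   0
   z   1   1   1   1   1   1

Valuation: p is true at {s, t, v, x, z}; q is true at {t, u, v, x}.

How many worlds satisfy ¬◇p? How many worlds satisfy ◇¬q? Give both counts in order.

For ¬◇p:
s: ◇p is T. ✗
t: ◇p is T. ✗
u: ◇p is T. ✗
v: ◇p is T. ✗
x: ◇p is T. ✗
z: ◇p is T. ✗
— 0 worlds.
For ◇¬q:
s: successors {t, x, z}; ¬q there: t:F, x:F, z:T. ✓
t: successors {t, u, z}; ¬q there: t:F, u:F, z:T. ✓
u: successors {s, u, x, z}; ¬q there: s:T, u:F, x:F, z:T. ✓
v: successors {s, t, u, x, z}; ¬q there: s:T, t:F, u:F, x:F, z:T. ✓
x: successors {s, v, x}; ¬q there: s:T, v:F, x:F. ✓
z: successors {s, t, u, v, x, z}; ¬q there: s:T, t:F, u:F, v:F, x:F, z:T. ✓
— 6 worlds.

0 and 6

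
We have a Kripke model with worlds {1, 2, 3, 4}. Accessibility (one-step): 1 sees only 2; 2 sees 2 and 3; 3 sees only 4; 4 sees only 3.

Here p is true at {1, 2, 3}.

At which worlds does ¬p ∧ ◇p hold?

1: ¬p is F, ◇p is T. ✗
2: ¬p is F, ◇p is T. ✗
3: ¬p is F, ◇p is F. ✗
4: ¬p is T, ◇p is T. ✓

{4}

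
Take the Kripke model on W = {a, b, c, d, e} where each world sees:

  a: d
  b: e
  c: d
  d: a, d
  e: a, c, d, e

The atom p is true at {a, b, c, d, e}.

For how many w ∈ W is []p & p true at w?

a: []p is T, p is T. ✓
b: []p is T, p is T. ✓
c: []p is T, p is T. ✓
d: []p is T, p is T. ✓
e: []p is T, p is T. ✓
Satisfying worlds: {a, b, c, d, e}.

5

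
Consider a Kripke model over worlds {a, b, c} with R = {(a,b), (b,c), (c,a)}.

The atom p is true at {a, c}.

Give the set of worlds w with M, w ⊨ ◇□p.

{a, b}

a: successors {b}; □p there: b:T. ✓
b: successors {c}; □p there: c:T. ✓
c: successors {a}; □p there: a:F. ✗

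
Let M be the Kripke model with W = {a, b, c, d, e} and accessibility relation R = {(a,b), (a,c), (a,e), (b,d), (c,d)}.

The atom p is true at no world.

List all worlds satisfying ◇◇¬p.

a: successors {b, c, e}; ◇¬p there: b:T, c:T, e:F. ✓
b: successors {d}; ◇¬p there: d:F. ✗
c: successors {d}; ◇¬p there: d:F. ✗
d: no successors, so ◇◇¬p fails. ✗
e: no successors, so ◇◇¬p fails. ✗

{a}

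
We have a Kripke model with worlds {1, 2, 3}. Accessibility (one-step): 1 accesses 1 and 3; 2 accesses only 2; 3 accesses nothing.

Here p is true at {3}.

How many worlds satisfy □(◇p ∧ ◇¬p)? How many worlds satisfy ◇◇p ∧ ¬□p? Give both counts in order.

1 and 1

For □(◇p ∧ ◇¬p):
1: successors {1, 3}; ◇p ∧ ◇¬p there: 1:T, 3:F. ✗
2: successors {2}; ◇p ∧ ◇¬p there: 2:F. ✗
3: no successors, so □(◇p ∧ ◇¬p) holds vacuously. ✓
— 1 world.
For ◇◇p ∧ ¬□p:
1: ◇◇p is T, ¬□p is T. ✓
2: ◇◇p is F, ¬□p is T. ✗
3: ◇◇p is F, ¬□p is F. ✗
— 1 world.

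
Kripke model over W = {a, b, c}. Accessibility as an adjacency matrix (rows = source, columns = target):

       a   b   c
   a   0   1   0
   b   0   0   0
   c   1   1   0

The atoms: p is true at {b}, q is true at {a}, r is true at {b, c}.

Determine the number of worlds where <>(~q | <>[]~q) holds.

a: successors {b}; ~q | <>[]~q there: b:T. ✓
b: no successors, so <>(~q | <>[]~q) fails. ✗
c: successors {a, b}; ~q | <>[]~q there: a:T, b:T. ✓
Satisfying worlds: {a, c}.

2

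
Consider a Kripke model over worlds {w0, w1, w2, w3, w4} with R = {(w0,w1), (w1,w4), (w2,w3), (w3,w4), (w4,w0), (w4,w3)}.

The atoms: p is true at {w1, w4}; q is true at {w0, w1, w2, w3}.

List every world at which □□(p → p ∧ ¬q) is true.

w0: successors {w1}; □(p → p ∧ ¬q) there: w1:T. ✓
w1: successors {w4}; □(p → p ∧ ¬q) there: w4:T. ✓
w2: successors {w3}; □(p → p ∧ ¬q) there: w3:T. ✓
w3: successors {w4}; □(p → p ∧ ¬q) there: w4:T. ✓
w4: successors {w0, w3}; □(p → p ∧ ¬q) there: w0:F, w3:T. ✗

{w0, w1, w2, w3}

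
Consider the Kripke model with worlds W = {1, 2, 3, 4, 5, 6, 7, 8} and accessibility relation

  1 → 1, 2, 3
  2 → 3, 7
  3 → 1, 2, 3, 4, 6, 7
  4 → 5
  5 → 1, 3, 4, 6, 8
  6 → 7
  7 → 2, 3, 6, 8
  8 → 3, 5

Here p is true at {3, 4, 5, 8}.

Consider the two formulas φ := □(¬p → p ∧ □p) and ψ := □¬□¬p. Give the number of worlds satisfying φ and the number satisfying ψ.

For □(¬p → p ∧ □p):
1: successors {1, 2, 3}; ¬p → p ∧ □p there: 1:F, 2:F, 3:T. ✗
2: successors {3, 7}; ¬p → p ∧ □p there: 3:T, 7:F. ✗
3: successors {1, 2, 3, 4, 6, 7}; ¬p → p ∧ □p there: 1:F, 2:F, 3:T, 4:T, 6:F, 7:F. ✗
4: successors {5}; ¬p → p ∧ □p there: 5:T. ✓
5: successors {1, 3, 4, 6, 8}; ¬p → p ∧ □p there: 1:F, 3:T, 4:T, 6:F, 8:T. ✗
6: successors {7}; ¬p → p ∧ □p there: 7:F. ✗
7: successors {2, 3, 6, 8}; ¬p → p ∧ □p there: 2:F, 3:T, 6:F, 8:T. ✗
8: successors {3, 5}; ¬p → p ∧ □p there: 3:T, 5:T. ✓
— 2 worlds.
For □¬□¬p:
1: successors {1, 2, 3}; ¬□¬p there: 1:T, 2:T, 3:T. ✓
2: successors {3, 7}; ¬□¬p there: 3:T, 7:T. ✓
3: successors {1, 2, 3, 4, 6, 7}; ¬□¬p there: 1:T, 2:T, 3:T, 4:T, 6:F, 7:T. ✗
4: successors {5}; ¬□¬p there: 5:T. ✓
5: successors {1, 3, 4, 6, 8}; ¬□¬p there: 1:T, 3:T, 4:T, 6:F, 8:T. ✗
6: successors {7}; ¬□¬p there: 7:T. ✓
7: successors {2, 3, 6, 8}; ¬□¬p there: 2:T, 3:T, 6:F, 8:T. ✗
8: successors {3, 5}; ¬□¬p there: 3:T, 5:T. ✓
— 5 worlds.

2 and 5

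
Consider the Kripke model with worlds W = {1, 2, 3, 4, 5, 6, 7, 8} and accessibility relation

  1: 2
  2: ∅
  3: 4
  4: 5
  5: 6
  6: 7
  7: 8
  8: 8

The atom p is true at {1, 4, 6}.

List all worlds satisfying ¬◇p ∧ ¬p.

{2, 7, 8}

1: ¬◇p is T, ¬p is F. ✗
2: ¬◇p is T, ¬p is T. ✓
3: ¬◇p is F, ¬p is T. ✗
4: ¬◇p is T, ¬p is F. ✗
5: ¬◇p is F, ¬p is T. ✗
6: ¬◇p is T, ¬p is F. ✗
7: ¬◇p is T, ¬p is T. ✓
8: ¬◇p is T, ¬p is T. ✓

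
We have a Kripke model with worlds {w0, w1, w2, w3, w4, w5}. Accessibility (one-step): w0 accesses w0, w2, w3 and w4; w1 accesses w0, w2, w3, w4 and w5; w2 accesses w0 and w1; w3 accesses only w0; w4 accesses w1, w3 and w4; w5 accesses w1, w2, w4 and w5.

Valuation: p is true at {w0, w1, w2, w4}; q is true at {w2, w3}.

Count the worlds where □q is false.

6

w0: successors {w0, w2, w3, w4}; q there: w0:F, w2:T, w3:T, w4:F. ✗
w1: successors {w0, w2, w3, w4, w5}; q there: w0:F, w2:T, w3:T, w4:F, w5:F. ✗
w2: successors {w0, w1}; q there: w0:F, w1:F. ✗
w3: successors {w0}; q there: w0:F. ✗
w4: successors {w1, w3, w4}; q there: w1:F, w3:T, w4:F. ✗
w5: successors {w1, w2, w4, w5}; q there: w1:F, w2:T, w4:F, w5:F. ✗
Satisfying worlds: ∅.
So □q fails at the other 6 worlds.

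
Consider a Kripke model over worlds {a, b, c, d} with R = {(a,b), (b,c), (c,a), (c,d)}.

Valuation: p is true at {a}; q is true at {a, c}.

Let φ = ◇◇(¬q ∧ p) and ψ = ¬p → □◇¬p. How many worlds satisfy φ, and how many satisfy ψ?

0 and 3

For ◇◇(¬q ∧ p):
a: successors {b}; ◇(¬q ∧ p) there: b:F. ✗
b: successors {c}; ◇(¬q ∧ p) there: c:F. ✗
c: successors {a, d}; ◇(¬q ∧ p) there: a:F, d:F. ✗
d: no successors, so ◇◇(¬q ∧ p) fails. ✗
— 0 worlds.
For ¬p → □◇¬p:
a: ¬p is F, □◇¬p is T. ✓
b: ¬p is T, □◇¬p is T. ✓
c: ¬p is T, □◇¬p is F. ✗
d: ¬p is T, □◇¬p is T. ✓
— 3 worlds.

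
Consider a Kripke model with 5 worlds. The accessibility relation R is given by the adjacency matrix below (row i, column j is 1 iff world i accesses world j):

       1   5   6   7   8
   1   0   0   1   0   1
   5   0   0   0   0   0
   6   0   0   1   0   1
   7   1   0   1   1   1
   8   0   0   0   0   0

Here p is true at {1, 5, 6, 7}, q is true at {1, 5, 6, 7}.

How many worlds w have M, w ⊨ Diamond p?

3

1: successors {6, 8}; p there: 6:T, 8:F. ✓
5: no successors, so Diamond p fails. ✗
6: successors {6, 8}; p there: 6:T, 8:F. ✓
7: successors {1, 6, 7, 8}; p there: 1:T, 6:T, 7:T, 8:F. ✓
8: no successors, so Diamond p fails. ✗
Satisfying worlds: {1, 6, 7}.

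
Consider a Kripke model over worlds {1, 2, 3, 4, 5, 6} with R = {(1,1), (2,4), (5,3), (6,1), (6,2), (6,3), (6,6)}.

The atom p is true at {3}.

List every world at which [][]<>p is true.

1: successors {1}; []<>p there: 1:F. ✗
2: successors {4}; []<>p there: 4:T. ✓
3: no successors, so [][]<>p holds vacuously. ✓
4: no successors, so [][]<>p holds vacuously. ✓
5: successors {3}; []<>p there: 3:T. ✓
6: successors {1, 2, 3, 6}; []<>p there: 1:F, 2:F, 3:T, 6:F. ✗

{2, 3, 4, 5}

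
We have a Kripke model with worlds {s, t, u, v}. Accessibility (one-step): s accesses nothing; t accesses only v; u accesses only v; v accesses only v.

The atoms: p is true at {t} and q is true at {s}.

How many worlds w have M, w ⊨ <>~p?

s: no successors, so <>~p fails. ✗
t: successors {v}; ~p there: v:T. ✓
u: successors {v}; ~p there: v:T. ✓
v: successors {v}; ~p there: v:T. ✓
Satisfying worlds: {t, u, v}.

3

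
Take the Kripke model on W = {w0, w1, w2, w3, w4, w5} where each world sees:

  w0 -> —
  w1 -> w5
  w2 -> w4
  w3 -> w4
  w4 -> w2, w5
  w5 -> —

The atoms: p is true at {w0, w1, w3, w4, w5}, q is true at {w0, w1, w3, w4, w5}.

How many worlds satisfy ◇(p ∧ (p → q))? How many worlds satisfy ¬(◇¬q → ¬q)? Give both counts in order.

4 and 1

For ◇(p ∧ (p → q)):
w0: no successors, so ◇(p ∧ (p → q)) fails. ✗
w1: successors {w5}; p ∧ (p → q) there: w5:T. ✓
w2: successors {w4}; p ∧ (p → q) there: w4:T. ✓
w3: successors {w4}; p ∧ (p → q) there: w4:T. ✓
w4: successors {w2, w5}; p ∧ (p → q) there: w2:F, w5:T. ✓
w5: no successors, so ◇(p ∧ (p → q)) fails. ✗
— 4 worlds.
For ¬(◇¬q → ¬q):
w0: ◇¬q → ¬q is T. ✗
w1: ◇¬q → ¬q is T. ✗
w2: ◇¬q → ¬q is T. ✗
w3: ◇¬q → ¬q is T. ✗
w4: ◇¬q → ¬q is F. ✓
w5: ◇¬q → ¬q is T. ✗
— 1 world.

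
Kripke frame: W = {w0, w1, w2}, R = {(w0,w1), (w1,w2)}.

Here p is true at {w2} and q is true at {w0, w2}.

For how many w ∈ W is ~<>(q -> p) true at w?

1

w0: <>(q -> p) is T. ✗
w1: <>(q -> p) is T. ✗
w2: <>(q -> p) is F. ✓
Satisfying worlds: {w2}.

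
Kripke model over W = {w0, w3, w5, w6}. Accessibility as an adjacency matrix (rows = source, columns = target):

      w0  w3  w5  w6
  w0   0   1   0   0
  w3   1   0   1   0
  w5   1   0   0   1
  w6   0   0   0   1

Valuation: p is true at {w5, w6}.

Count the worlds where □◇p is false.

2

w0: successors {w3}; ◇p there: w3:T. ✓
w3: successors {w0, w5}; ◇p there: w0:F, w5:T. ✗
w5: successors {w0, w6}; ◇p there: w0:F, w6:T. ✗
w6: successors {w6}; ◇p there: w6:T. ✓
Satisfying worlds: {w0, w6}.
So □◇p fails at the other 2 worlds.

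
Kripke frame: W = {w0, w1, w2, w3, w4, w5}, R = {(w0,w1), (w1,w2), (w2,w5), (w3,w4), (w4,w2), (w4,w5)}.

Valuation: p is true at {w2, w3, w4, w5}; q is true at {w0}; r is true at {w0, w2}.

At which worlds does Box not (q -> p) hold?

{w5}

w0: successors {w1}; not (q -> p) there: w1:F. ✗
w1: successors {w2}; not (q -> p) there: w2:F. ✗
w2: successors {w5}; not (q -> p) there: w5:F. ✗
w3: successors {w4}; not (q -> p) there: w4:F. ✗
w4: successors {w2, w5}; not (q -> p) there: w2:F, w5:F. ✗
w5: no successors, so Box not (q -> p) holds vacuously. ✓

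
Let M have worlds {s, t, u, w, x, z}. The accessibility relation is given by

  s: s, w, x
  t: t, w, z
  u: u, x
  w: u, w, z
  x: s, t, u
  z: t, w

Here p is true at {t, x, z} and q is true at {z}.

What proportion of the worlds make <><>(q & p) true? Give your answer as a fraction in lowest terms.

s: successors {s, w, x}; <>(q & p) there: s:F, w:T, x:F. ✓
t: successors {t, w, z}; <>(q & p) there: t:T, w:T, z:F. ✓
u: successors {u, x}; <>(q & p) there: u:F, x:F. ✗
w: successors {u, w, z}; <>(q & p) there: u:F, w:T, z:F. ✓
x: successors {s, t, u}; <>(q & p) there: s:F, t:T, u:F. ✓
z: successors {t, w}; <>(q & p) there: t:T, w:T. ✓
That's 5 of 6 worlds, so 5/6.

5/6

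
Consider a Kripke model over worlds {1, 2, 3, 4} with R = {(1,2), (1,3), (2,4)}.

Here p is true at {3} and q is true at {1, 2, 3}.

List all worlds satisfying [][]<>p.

{2, 3, 4}

1: successors {2, 3}; []<>p there: 2:F, 3:T. ✗
2: successors {4}; []<>p there: 4:T. ✓
3: no successors, so [][]<>p holds vacuously. ✓
4: no successors, so [][]<>p holds vacuously. ✓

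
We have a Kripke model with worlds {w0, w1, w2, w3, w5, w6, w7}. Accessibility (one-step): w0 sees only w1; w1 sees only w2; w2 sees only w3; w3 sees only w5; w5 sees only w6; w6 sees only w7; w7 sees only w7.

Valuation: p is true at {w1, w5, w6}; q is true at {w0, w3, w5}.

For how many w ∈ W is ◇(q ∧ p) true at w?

1

w0: successors {w1}; q ∧ p there: w1:F. ✗
w1: successors {w2}; q ∧ p there: w2:F. ✗
w2: successors {w3}; q ∧ p there: w3:F. ✗
w3: successors {w5}; q ∧ p there: w5:T. ✓
w5: successors {w6}; q ∧ p there: w6:F. ✗
w6: successors {w7}; q ∧ p there: w7:F. ✗
w7: successors {w7}; q ∧ p there: w7:F. ✗
Satisfying worlds: {w3}.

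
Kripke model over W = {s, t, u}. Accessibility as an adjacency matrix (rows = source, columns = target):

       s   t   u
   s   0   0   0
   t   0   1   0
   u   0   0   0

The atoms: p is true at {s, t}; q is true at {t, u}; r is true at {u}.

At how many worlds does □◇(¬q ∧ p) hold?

s: no successors, so □◇(¬q ∧ p) holds vacuously. ✓
t: successors {t}; ◇(¬q ∧ p) there: t:F. ✗
u: no successors, so □◇(¬q ∧ p) holds vacuously. ✓
Satisfying worlds: {s, u}.

2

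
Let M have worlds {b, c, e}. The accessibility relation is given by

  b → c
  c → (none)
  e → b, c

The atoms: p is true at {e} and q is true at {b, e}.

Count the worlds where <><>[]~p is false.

2

b: successors {c}; <>[]~p there: c:F. ✗
c: no successors, so <><>[]~p fails. ✗
e: successors {b, c}; <>[]~p there: b:T, c:F. ✓
Satisfying worlds: {e}.
So <><>[]~p fails at the other 2 worlds.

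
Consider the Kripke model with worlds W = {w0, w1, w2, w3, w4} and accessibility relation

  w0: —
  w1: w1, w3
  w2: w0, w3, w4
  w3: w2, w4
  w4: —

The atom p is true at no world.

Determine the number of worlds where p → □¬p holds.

w0: p is F, □¬p is T. ✓
w1: p is F, □¬p is T. ✓
w2: p is F, □¬p is T. ✓
w3: p is F, □¬p is T. ✓
w4: p is F, □¬p is T. ✓
Satisfying worlds: {w0, w1, w2, w3, w4}.

5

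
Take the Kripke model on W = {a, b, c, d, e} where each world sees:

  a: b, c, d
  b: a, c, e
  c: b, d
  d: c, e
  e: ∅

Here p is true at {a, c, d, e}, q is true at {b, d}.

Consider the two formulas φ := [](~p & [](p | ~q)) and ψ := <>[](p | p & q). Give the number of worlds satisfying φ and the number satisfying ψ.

1 and 4

For [](~p & [](p | ~q)):
a: successors {b, c, d}; ~p & [](p | ~q) there: b:T, c:F, d:F. ✗
b: successors {a, c, e}; ~p & [](p | ~q) there: a:F, c:F, e:F. ✗
c: successors {b, d}; ~p & [](p | ~q) there: b:T, d:F. ✗
d: successors {c, e}; ~p & [](p | ~q) there: c:F, e:F. ✗
e: no successors, so [](~p & [](p | ~q)) holds vacuously. ✓
— 1 world.
For <>[](p | p & q):
a: successors {b, c, d}; [](p | p & q) there: b:T, c:F, d:T. ✓
b: successors {a, c, e}; [](p | p & q) there: a:F, c:F, e:T. ✓
c: successors {b, d}; [](p | p & q) there: b:T, d:T. ✓
d: successors {c, e}; [](p | p & q) there: c:F, e:T. ✓
e: no successors, so <>[](p | p & q) fails. ✗
— 4 worlds.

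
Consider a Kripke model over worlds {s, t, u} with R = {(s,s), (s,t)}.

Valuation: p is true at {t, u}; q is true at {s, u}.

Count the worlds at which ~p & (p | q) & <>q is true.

s: ~p & (p | q) is T, <>q is T. ✓
t: ~p & (p | q) is F, <>q is F. ✗
u: ~p & (p | q) is F, <>q is F. ✗
Satisfying worlds: {s}.

1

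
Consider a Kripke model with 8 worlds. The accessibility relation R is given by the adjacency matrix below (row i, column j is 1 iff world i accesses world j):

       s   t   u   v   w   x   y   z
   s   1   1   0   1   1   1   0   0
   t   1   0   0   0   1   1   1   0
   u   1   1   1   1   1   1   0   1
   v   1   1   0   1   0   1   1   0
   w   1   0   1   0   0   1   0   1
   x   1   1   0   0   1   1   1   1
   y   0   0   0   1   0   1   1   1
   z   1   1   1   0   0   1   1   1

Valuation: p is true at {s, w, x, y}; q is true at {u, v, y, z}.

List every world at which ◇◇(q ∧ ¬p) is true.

s: successors {s, t, v, w, x}; ◇(q ∧ ¬p) there: s:T, t:F, v:T, w:T, x:T. ✓
t: successors {s, w, x, y}; ◇(q ∧ ¬p) there: s:T, w:T, x:T, y:T. ✓
u: successors {s, t, u, v, w, x, z}; ◇(q ∧ ¬p) there: s:T, t:F, u:T, v:T, w:T, x:T, z:T. ✓
v: successors {s, t, v, x, y}; ◇(q ∧ ¬p) there: s:T, t:F, v:T, x:T, y:T. ✓
w: successors {s, u, x, z}; ◇(q ∧ ¬p) there: s:T, u:T, x:T, z:T. ✓
x: successors {s, t, w, x, y, z}; ◇(q ∧ ¬p) there: s:T, t:F, w:T, x:T, y:T, z:T. ✓
y: successors {v, x, y, z}; ◇(q ∧ ¬p) there: v:T, x:T, y:T, z:T. ✓
z: successors {s, t, u, x, y, z}; ◇(q ∧ ¬p) there: s:T, t:F, u:T, x:T, y:T, z:T. ✓

{s, t, u, v, w, x, y, z}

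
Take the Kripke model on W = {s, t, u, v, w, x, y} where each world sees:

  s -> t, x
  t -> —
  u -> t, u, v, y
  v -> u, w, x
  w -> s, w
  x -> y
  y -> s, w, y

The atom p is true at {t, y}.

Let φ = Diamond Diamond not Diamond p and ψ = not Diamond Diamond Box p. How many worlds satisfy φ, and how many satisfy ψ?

5 and 3

For Diamond Diamond not Diamond p:
s: successors {t, x}; Diamond not Diamond p there: t:F, x:F. ✗
t: no successors, so Diamond Diamond not Diamond p fails. ✗
u: successors {t, u, v, y}; Diamond not Diamond p there: t:F, u:T, v:T, y:T. ✓
v: successors {u, w, x}; Diamond not Diamond p there: u:T, w:T, x:F. ✓
w: successors {s, w}; Diamond not Diamond p there: s:T, w:T. ✓
x: successors {y}; Diamond not Diamond p there: y:T. ✓
y: successors {s, w, y}; Diamond not Diamond p there: s:T, w:T, y:T. ✓
— 5 worlds.
For not Diamond Diamond Box p:
s: Diamond Diamond Box p is F. ✓
t: Diamond Diamond Box p is F. ✓
u: Diamond Diamond Box p is T. ✗
v: Diamond Diamond Box p is T. ✗
w: Diamond Diamond Box p is T. ✗
x: Diamond Diamond Box p is F. ✓
y: Diamond Diamond Box p is T. ✗
— 3 worlds.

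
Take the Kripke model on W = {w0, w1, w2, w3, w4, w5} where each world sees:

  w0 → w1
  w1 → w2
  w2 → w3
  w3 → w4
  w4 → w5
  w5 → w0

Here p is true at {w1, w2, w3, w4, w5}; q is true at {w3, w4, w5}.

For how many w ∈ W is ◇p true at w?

5

w0: successors {w1}; p there: w1:T. ✓
w1: successors {w2}; p there: w2:T. ✓
w2: successors {w3}; p there: w3:T. ✓
w3: successors {w4}; p there: w4:T. ✓
w4: successors {w5}; p there: w5:T. ✓
w5: successors {w0}; p there: w0:F. ✗
Satisfying worlds: {w0, w1, w2, w3, w4}.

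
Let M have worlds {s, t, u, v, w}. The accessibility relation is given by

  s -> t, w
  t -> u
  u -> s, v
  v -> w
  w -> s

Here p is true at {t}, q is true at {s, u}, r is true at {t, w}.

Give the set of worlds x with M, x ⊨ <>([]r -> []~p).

s: successors {t, w}; []r -> []~p there: t:T, w:T. ✓
t: successors {u}; []r -> []~p there: u:T. ✓
u: successors {s, v}; []r -> []~p there: s:F, v:T. ✓
v: successors {w}; []r -> []~p there: w:T. ✓
w: successors {s}; []r -> []~p there: s:F. ✗

{s, t, u, v}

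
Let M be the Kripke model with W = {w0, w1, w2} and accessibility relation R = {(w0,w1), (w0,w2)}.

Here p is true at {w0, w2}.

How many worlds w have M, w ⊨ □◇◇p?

2

w0: successors {w1, w2}; ◇◇p there: w1:F, w2:F. ✗
w1: no successors, so □◇◇p holds vacuously. ✓
w2: no successors, so □◇◇p holds vacuously. ✓
Satisfying worlds: {w1, w2}.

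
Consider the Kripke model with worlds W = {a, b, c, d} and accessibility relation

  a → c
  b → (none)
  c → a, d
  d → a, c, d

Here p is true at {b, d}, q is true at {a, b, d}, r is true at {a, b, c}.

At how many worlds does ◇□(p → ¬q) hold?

a: successors {c}; □(p → ¬q) there: c:F. ✗
b: no successors, so ◇□(p → ¬q) fails. ✗
c: successors {a, d}; □(p → ¬q) there: a:T, d:F. ✓
d: successors {a, c, d}; □(p → ¬q) there: a:T, c:F, d:F. ✓
Satisfying worlds: {c, d}.

2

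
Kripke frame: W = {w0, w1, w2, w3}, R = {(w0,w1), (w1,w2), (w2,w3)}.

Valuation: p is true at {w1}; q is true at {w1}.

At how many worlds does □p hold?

w0: successors {w1}; p there: w1:T. ✓
w1: successors {w2}; p there: w2:F. ✗
w2: successors {w3}; p there: w3:F. ✗
w3: no successors, so □p holds vacuously. ✓
Satisfying worlds: {w0, w3}.

2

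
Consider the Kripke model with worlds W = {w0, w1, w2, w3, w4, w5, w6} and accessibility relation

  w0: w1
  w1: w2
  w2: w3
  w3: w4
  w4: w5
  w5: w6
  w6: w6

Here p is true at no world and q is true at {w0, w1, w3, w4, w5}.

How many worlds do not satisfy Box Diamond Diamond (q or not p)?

0

w0: successors {w1}; Diamond Diamond (q or not p) there: w1:T. ✓
w1: successors {w2}; Diamond Diamond (q or not p) there: w2:T. ✓
w2: successors {w3}; Diamond Diamond (q or not p) there: w3:T. ✓
w3: successors {w4}; Diamond Diamond (q or not p) there: w4:T. ✓
w4: successors {w5}; Diamond Diamond (q or not p) there: w5:T. ✓
w5: successors {w6}; Diamond Diamond (q or not p) there: w6:T. ✓
w6: successors {w6}; Diamond Diamond (q or not p) there: w6:T. ✓
Satisfying worlds: {w0, w1, w2, w3, w4, w5, w6}.
So Box Diamond Diamond (q or not p) fails at the other 0 worlds.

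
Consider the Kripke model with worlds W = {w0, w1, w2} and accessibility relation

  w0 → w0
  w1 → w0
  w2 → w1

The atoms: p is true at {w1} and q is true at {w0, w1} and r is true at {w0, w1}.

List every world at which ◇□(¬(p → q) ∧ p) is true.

w0: successors {w0}; □(¬(p → q) ∧ p) there: w0:F. ✗
w1: successors {w0}; □(¬(p → q) ∧ p) there: w0:F. ✗
w2: successors {w1}; □(¬(p → q) ∧ p) there: w1:F. ✗

∅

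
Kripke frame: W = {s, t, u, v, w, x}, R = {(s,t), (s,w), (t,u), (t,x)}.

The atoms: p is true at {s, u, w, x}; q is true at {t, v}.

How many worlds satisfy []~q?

s: successors {t, w}; ~q there: t:F, w:T. ✗
t: successors {u, x}; ~q there: u:T, x:T. ✓
u: no successors, so []~q holds vacuously. ✓
v: no successors, so []~q holds vacuously. ✓
w: no successors, so []~q holds vacuously. ✓
x: no successors, so []~q holds vacuously. ✓
Satisfying worlds: {t, u, v, w, x}.

5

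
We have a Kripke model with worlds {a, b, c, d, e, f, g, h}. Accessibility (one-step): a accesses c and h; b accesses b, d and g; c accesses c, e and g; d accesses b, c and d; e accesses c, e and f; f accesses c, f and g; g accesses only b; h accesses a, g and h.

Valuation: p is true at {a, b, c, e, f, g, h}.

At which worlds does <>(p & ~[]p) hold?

a: successors {c, h}; p & ~[]p there: c:F, h:F. ✗
b: successors {b, d, g}; p & ~[]p there: b:T, d:F, g:F. ✓
c: successors {c, e, g}; p & ~[]p there: c:F, e:F, g:F. ✗
d: successors {b, c, d}; p & ~[]p there: b:T, c:F, d:F. ✓
e: successors {c, e, f}; p & ~[]p there: c:F, e:F, f:F. ✗
f: successors {c, f, g}; p & ~[]p there: c:F, f:F, g:F. ✗
g: successors {b}; p & ~[]p there: b:T. ✓
h: successors {a, g, h}; p & ~[]p there: a:F, g:F, h:F. ✗

{b, d, g}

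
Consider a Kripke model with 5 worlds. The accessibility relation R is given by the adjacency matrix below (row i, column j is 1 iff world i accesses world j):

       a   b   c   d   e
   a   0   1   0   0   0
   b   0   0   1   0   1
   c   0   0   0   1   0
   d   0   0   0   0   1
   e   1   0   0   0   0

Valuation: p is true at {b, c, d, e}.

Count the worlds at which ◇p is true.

a: successors {b}; p there: b:T. ✓
b: successors {c, e}; p there: c:T, e:T. ✓
c: successors {d}; p there: d:T. ✓
d: successors {e}; p there: e:T. ✓
e: successors {a}; p there: a:F. ✗
Satisfying worlds: {a, b, c, d}.

4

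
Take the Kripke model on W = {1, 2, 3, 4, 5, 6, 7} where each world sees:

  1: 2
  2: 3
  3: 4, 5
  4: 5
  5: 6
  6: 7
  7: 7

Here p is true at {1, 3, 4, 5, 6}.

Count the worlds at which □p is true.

4

1: successors {2}; p there: 2:F. ✗
2: successors {3}; p there: 3:T. ✓
3: successors {4, 5}; p there: 4:T, 5:T. ✓
4: successors {5}; p there: 5:T. ✓
5: successors {6}; p there: 6:T. ✓
6: successors {7}; p there: 7:F. ✗
7: successors {7}; p there: 7:F. ✗
Satisfying worlds: {2, 3, 4, 5}.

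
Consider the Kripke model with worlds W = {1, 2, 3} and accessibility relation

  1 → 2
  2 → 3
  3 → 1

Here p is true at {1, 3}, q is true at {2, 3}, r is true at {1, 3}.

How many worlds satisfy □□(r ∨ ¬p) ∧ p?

2

1: □□(r ∨ ¬p) is T, p is T. ✓
2: □□(r ∨ ¬p) is T, p is F. ✗
3: □□(r ∨ ¬p) is T, p is T. ✓
Satisfying worlds: {1, 3}.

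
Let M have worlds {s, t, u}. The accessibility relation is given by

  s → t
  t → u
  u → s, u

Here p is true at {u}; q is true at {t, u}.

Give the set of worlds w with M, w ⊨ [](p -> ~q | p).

{s, t, u}

s: successors {t}; p -> ~q | p there: t:T. ✓
t: successors {u}; p -> ~q | p there: u:T. ✓
u: successors {s, u}; p -> ~q | p there: s:T, u:T. ✓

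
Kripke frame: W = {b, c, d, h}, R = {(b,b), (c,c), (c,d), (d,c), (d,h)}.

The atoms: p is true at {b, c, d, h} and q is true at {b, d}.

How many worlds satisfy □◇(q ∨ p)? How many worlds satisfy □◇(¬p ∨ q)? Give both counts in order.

3 and 2

For □◇(q ∨ p):
b: successors {b}; ◇(q ∨ p) there: b:T. ✓
c: successors {c, d}; ◇(q ∨ p) there: c:T, d:T. ✓
d: successors {c, h}; ◇(q ∨ p) there: c:T, h:F. ✗
h: no successors, so □◇(q ∨ p) holds vacuously. ✓
— 3 worlds.
For □◇(¬p ∨ q):
b: successors {b}; ◇(¬p ∨ q) there: b:T. ✓
c: successors {c, d}; ◇(¬p ∨ q) there: c:T, d:F. ✗
d: successors {c, h}; ◇(¬p ∨ q) there: c:T, h:F. ✗
h: no successors, so □◇(¬p ∨ q) holds vacuously. ✓
— 2 worlds.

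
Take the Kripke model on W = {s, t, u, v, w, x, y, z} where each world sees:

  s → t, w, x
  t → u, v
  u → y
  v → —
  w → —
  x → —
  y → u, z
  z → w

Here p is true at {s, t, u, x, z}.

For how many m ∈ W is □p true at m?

s: successors {t, w, x}; p there: t:T, w:F, x:T. ✗
t: successors {u, v}; p there: u:T, v:F. ✗
u: successors {y}; p there: y:F. ✗
v: no successors, so □p holds vacuously. ✓
w: no successors, so □p holds vacuously. ✓
x: no successors, so □p holds vacuously. ✓
y: successors {u, z}; p there: u:T, z:T. ✓
z: successors {w}; p there: w:F. ✗
Satisfying worlds: {v, w, x, y}.

4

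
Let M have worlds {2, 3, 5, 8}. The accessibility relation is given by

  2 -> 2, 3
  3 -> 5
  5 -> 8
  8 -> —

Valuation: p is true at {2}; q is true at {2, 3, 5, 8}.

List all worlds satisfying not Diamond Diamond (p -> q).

2: Diamond Diamond (p -> q) is T. ✗
3: Diamond Diamond (p -> q) is T. ✗
5: Diamond Diamond (p -> q) is F. ✓
8: Diamond Diamond (p -> q) is F. ✓

{5, 8}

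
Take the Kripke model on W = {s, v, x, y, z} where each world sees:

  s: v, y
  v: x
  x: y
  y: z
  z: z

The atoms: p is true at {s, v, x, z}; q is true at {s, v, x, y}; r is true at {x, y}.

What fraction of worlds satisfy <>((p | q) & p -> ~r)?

4/5

s: successors {v, y}; (p | q) & p -> ~r there: v:T, y:T. ✓
v: successors {x}; (p | q) & p -> ~r there: x:F. ✗
x: successors {y}; (p | q) & p -> ~r there: y:T. ✓
y: successors {z}; (p | q) & p -> ~r there: z:T. ✓
z: successors {z}; (p | q) & p -> ~r there: z:T. ✓
That's 4 of 5 worlds, so 4/5.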